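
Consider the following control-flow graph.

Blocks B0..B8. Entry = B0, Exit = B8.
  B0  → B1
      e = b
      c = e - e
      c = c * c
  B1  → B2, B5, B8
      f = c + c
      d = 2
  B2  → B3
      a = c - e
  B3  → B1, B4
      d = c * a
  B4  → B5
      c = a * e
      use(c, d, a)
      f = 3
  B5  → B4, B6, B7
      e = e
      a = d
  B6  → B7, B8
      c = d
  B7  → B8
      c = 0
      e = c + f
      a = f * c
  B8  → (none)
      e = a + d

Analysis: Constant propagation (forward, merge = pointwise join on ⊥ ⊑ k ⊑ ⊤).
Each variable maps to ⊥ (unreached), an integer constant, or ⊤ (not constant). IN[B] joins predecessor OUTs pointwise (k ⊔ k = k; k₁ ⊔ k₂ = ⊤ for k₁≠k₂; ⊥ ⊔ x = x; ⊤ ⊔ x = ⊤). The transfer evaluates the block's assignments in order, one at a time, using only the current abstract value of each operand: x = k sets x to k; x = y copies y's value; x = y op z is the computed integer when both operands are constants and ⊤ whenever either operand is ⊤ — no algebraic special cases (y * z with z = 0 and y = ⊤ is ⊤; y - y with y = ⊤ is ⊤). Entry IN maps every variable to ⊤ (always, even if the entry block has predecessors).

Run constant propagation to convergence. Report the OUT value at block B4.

Answer: {a: ⊤, b: ⊤, c: ⊤, d: ⊤, e: ⊤, f: 3}

Working:
Fixpoint table:
  B0: | IN=(all ⊤) | OUT=(all ⊤)
  B1: | IN=(all ⊤) | OUT={d:2; rest ⊤}
  B2: | IN={d:2; rest ⊤} | OUT={d:2; rest ⊤}
  B3: | IN={d:2; rest ⊤} | OUT=(all ⊤)
  B4: | IN=(all ⊤) | OUT={f:3; rest ⊤}
  B5: | IN=(all ⊤) | OUT=(all ⊤)
  B6: | IN=(all ⊤) | OUT=(all ⊤)
  B7: | IN=(all ⊤) | OUT={c:0; rest ⊤}
  B8: | IN=(all ⊤) | OUT=(all ⊤)

Merge at B4: IN[B4] = OUT[B3] ⊔ OUT[B5] = {a: ⊤, b: ⊤, c: ⊤, d: ⊤, e: ⊤, f: ⊤}
Applying B4's transfer function to that IN value gives OUT[B4] (row B4 above).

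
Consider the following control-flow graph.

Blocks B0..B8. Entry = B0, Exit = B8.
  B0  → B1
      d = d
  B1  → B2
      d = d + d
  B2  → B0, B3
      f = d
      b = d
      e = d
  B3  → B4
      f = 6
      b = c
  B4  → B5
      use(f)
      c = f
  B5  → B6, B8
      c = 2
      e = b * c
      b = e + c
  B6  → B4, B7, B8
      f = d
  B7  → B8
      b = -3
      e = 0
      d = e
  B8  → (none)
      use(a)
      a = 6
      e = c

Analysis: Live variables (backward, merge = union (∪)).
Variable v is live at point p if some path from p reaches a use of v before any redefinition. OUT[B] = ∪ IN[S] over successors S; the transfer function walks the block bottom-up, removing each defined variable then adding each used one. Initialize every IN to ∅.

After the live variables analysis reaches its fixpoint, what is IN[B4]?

Answer: {a, b, d, f}

Derivation:
Fixpoint table:
  B0:   IN={a, c, d}   OUT={a, c, d}
  B1:   IN={a, c, d}   OUT={a, c, d}
  B2:   IN={a, c, d}   OUT={a, c, d}
  B3:   IN={a, c, d}   OUT={a, b, d, f}
  B4:   IN={a, b, d, f}   OUT={a, b, d}
  B5:   IN={a, b, d}   OUT={a, b, c, d}
  B6:   IN={a, b, c, d}   OUT={a, b, c, d, f}
  B7:   IN={a, c}   OUT={a, c}
  B8:   IN={a, c}   OUT={}

Merge at B4: OUT[B4] = IN[B5] = {a, b, d}
Applying B4's transfer function to that OUT value gives IN[B4] (row B4 above).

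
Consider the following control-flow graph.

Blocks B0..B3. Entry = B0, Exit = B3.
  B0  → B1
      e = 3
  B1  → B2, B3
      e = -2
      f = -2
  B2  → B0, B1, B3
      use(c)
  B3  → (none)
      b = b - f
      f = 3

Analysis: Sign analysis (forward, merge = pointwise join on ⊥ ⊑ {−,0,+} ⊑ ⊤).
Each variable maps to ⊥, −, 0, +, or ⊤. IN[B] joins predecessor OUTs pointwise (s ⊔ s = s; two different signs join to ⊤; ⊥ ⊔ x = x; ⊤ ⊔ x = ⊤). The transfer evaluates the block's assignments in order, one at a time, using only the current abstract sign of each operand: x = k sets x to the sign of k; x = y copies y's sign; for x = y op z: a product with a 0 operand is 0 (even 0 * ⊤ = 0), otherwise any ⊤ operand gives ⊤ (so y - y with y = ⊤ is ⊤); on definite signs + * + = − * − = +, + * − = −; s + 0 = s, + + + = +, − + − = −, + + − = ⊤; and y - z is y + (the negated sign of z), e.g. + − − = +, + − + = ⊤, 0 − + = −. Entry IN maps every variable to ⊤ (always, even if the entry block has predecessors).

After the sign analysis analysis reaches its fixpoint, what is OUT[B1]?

Fixpoint table:
  B0:  IN=(all ⊤)  OUT={e:+; rest ⊤}
  B1:  IN=(all ⊤)  OUT={e:-, f:-; rest ⊤}
  B2:  IN={e:-, f:-; rest ⊤}  OUT={e:-, f:-; rest ⊤}
  B3:  IN={e:-, f:-; rest ⊤}  OUT={e:-, f:+; rest ⊤}

Merge at B1: IN[B1] = OUT[B0] ⊔ OUT[B2] = {a: ⊤, b: ⊤, c: ⊤, d: ⊤, e: ⊤, f: ⊤}
Applying B1's transfer function to that IN value gives OUT[B1] (row B1 above).

Answer: {a: ⊤, b: ⊤, c: ⊤, d: ⊤, e: -, f: -}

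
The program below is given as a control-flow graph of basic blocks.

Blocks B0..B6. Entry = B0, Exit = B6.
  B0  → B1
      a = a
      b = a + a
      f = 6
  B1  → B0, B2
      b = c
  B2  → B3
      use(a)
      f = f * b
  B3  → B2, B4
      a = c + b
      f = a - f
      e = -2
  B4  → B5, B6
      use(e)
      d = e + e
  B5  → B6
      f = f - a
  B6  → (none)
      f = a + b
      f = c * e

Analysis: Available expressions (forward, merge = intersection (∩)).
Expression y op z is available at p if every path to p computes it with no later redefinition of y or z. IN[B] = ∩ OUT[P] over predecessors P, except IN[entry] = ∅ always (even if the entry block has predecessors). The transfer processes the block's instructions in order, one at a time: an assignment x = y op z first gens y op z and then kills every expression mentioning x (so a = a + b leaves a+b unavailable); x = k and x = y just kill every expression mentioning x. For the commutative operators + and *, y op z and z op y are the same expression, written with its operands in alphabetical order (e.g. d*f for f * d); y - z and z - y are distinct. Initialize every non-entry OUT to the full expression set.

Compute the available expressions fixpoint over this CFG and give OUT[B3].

Converged values:
  B0: | IN={} | OUT={a+a}
  B1: | IN={a+a} | OUT={a+a}
  B2: | IN={} | OUT={}
  B3: | IN={} | OUT={b+c}
  B4: | IN={b+c} | OUT={b+c, e+e}
  B5: | IN={b+c, e+e} | OUT={b+c, e+e}
  B6: | IN={b+c, e+e} | OUT={a+b, b+c, c*e, e+e}

Merge at B3: IN[B3] = OUT[B2] = {}
Applying B3's transfer function to that IN value gives OUT[B3] (row B3 above).

Answer: {b+c}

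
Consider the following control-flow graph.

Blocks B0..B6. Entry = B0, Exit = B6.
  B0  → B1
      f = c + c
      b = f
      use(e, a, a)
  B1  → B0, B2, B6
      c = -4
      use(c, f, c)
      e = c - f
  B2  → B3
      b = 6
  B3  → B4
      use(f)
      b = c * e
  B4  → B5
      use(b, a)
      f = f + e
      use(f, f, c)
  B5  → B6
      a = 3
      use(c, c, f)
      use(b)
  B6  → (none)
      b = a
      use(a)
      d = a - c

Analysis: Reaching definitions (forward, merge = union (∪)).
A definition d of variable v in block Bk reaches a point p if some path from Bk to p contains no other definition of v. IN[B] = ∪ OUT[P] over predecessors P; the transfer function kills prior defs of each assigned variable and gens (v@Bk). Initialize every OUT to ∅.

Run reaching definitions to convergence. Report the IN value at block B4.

Fixpoint table:
  B0:   IN={b@B0, c@B1, e@B1, f@B0}   OUT={b@B0, c@B1, e@B1, f@B0}
  B1:   IN={b@B0, c@B1, e@B1, f@B0}   OUT={b@B0, c@B1, e@B1, f@B0}
  B2:   IN={b@B0, c@B1, e@B1, f@B0}   OUT={b@B2, c@B1, e@B1, f@B0}
  B3:   IN={b@B2, c@B1, e@B1, f@B0}   OUT={b@B3, c@B1, e@B1, f@B0}
  B4:   IN={b@B3, c@B1, e@B1, f@B0}   OUT={b@B3, c@B1, e@B1, f@B4}
  B5:   IN={b@B3, c@B1, e@B1, f@B4}   OUT={a@B5, b@B3, c@B1, e@B1, f@B4}
  B6:   IN={a@B5, b@B0, b@B3, c@B1, e@B1, f@B0, f@B4}   OUT={a@B5, b@B6, c@B1, d@B6, e@B1, f@B0, f@B4}

Merge at B4: IN[B4] = OUT[B3] = {b@B3, c@B1, e@B1, f@B0}

Answer: {b@B3, c@B1, e@B1, f@B0}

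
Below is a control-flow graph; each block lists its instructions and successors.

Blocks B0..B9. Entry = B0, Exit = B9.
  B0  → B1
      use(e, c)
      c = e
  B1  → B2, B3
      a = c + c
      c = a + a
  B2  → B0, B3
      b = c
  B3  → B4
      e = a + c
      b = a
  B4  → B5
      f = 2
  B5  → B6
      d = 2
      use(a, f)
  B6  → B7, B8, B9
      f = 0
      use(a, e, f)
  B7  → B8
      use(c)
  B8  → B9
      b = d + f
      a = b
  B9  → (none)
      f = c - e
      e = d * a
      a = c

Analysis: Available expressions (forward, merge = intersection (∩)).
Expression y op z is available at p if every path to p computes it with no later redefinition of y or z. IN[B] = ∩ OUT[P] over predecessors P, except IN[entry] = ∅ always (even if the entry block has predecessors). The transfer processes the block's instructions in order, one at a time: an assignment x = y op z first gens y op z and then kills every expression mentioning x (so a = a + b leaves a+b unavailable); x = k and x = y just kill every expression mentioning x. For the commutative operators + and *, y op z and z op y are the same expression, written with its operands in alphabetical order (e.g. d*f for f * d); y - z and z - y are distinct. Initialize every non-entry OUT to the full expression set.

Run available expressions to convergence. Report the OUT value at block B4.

Converged values:
  B0: | IN={} | OUT={}
  B1: | IN={} | OUT={a+a}
  B2: | IN={a+a} | OUT={a+a}
  B3: | IN={a+a} | OUT={a+a, a+c}
  B4: | IN={a+a, a+c} | OUT={a+a, a+c}
  B5: | IN={a+a, a+c} | OUT={a+a, a+c}
  B6: | IN={a+a, a+c} | OUT={a+a, a+c}
  B7: | IN={a+a, a+c} | OUT={a+a, a+c}
  B8: | IN={a+a, a+c} | OUT={d+f}
  B9: | IN={} | OUT={}

Merge at B4: IN[B4] = OUT[B3] = {a+a, a+c}
Applying B4's transfer function to that IN value gives OUT[B4] (row B4 above).

Answer: {a+a, a+c}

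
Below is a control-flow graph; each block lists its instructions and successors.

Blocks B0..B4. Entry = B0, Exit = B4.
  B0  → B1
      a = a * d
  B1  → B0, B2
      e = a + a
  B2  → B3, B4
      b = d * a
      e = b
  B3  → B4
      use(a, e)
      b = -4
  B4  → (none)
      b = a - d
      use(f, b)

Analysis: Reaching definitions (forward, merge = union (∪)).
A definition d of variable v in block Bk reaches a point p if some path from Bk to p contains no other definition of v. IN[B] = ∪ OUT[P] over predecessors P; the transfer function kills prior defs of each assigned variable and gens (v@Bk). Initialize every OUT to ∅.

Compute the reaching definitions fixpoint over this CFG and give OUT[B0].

Answer: {a@B0, e@B1}

Derivation:
Per-block solution:
  B0:  IN={a@B0, e@B1}  OUT={a@B0, e@B1}
  B1:  IN={a@B0, e@B1}  OUT={a@B0, e@B1}
  B2:  IN={a@B0, e@B1}  OUT={a@B0, b@B2, e@B2}
  B3:  IN={a@B0, b@B2, e@B2}  OUT={a@B0, b@B3, e@B2}
  B4:  IN={a@B0, b@B2, b@B3, e@B2}  OUT={a@B0, b@B4, e@B2}

Merge at B0 (entry node, so the boundary value {} is joined with the incoming edge(s)): IN[B0] = {} ⊔ OUT[B1] = {a@B0, e@B1}
Applying B0's transfer function to that IN value gives OUT[B0] (row B0 above).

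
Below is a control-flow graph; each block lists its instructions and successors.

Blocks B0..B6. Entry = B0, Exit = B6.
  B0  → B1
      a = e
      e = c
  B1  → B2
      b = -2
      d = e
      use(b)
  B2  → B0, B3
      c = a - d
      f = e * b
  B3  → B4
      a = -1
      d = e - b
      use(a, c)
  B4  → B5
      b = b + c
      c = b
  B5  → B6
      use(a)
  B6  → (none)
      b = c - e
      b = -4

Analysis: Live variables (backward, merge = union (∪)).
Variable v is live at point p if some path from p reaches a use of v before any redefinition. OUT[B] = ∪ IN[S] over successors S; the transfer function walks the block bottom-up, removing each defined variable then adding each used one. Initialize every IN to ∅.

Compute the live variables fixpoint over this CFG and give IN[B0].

Converged values:
  B0: | IN={c, e} | OUT={a, e}
  B1: | IN={a, e} | OUT={a, b, d, e}
  B2: | IN={a, b, d, e} | OUT={b, c, e}
  B3: | IN={b, c, e} | OUT={a, b, c, e}
  B4: | IN={a, b, c, e} | OUT={a, c, e}
  B5: | IN={a, c, e} | OUT={c, e}
  B6: | IN={c, e} | OUT={}

Merge at B0: OUT[B0] = IN[B1] = {a, e}
Applying B0's transfer function to that OUT value gives IN[B0] (row B0 above).

Answer: {c, e}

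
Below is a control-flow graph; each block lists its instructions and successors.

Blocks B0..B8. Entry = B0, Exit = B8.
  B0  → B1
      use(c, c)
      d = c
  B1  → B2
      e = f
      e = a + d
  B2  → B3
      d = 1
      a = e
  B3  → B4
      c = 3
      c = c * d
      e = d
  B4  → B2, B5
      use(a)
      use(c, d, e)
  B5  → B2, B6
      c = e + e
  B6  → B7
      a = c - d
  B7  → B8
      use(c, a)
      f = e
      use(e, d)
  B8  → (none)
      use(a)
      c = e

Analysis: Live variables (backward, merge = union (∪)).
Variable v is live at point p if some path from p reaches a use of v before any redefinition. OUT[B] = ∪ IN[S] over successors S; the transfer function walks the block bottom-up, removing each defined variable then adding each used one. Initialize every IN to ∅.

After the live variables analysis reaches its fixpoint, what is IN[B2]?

Answer: {e}

Working:
Fixpoint table:
  B0:  IN={a, c, f}  OUT={a, d, f}
  B1:  IN={a, d, f}  OUT={e}
  B2:  IN={e}  OUT={a, d}
  B3:  IN={a, d}  OUT={a, c, d, e}
  B4:  IN={a, c, d, e}  OUT={d, e}
  B5:  IN={d, e}  OUT={c, d, e}
  B6:  IN={c, d, e}  OUT={a, c, d, e}
  B7:  IN={a, c, d, e}  OUT={a, e}
  B8:  IN={a, e}  OUT={}

Merge at B2: OUT[B2] = IN[B3] = {a, d}
Applying B2's transfer function to that OUT value gives IN[B2] (row B2 above).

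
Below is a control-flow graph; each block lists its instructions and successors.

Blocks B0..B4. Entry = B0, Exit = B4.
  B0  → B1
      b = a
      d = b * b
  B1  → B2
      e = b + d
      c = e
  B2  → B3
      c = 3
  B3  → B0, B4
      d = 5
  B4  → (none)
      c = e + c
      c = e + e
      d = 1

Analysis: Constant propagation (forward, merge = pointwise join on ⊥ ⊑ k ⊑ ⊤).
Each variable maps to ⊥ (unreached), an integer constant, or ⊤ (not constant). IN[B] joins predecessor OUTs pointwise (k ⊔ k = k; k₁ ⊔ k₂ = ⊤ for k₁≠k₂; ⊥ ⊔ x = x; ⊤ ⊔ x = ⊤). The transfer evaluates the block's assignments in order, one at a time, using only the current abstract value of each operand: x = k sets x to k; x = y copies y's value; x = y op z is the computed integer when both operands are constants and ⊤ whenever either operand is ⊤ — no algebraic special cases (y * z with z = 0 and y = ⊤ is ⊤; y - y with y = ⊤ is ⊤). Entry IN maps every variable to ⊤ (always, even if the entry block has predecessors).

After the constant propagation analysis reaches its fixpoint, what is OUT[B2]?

Per-block solution:
  B0:  IN=(all ⊤)  OUT=(all ⊤)
  B1:  IN=(all ⊤)  OUT=(all ⊤)
  B2:  IN=(all ⊤)  OUT={c:3; rest ⊤}
  B3:  IN={c:3; rest ⊤}  OUT={c:3, d:5; rest ⊤}
  B4:  IN={c:3, d:5; rest ⊤}  OUT={d:1; rest ⊤}

Merge at B2: IN[B2] = OUT[B1] = {a: ⊤, b: ⊤, c: ⊤, d: ⊤, e: ⊤, f: ⊤}
Applying B2's transfer function to that IN value gives OUT[B2] (row B2 above).

Answer: {a: ⊤, b: ⊤, c: 3, d: ⊤, e: ⊤, f: ⊤}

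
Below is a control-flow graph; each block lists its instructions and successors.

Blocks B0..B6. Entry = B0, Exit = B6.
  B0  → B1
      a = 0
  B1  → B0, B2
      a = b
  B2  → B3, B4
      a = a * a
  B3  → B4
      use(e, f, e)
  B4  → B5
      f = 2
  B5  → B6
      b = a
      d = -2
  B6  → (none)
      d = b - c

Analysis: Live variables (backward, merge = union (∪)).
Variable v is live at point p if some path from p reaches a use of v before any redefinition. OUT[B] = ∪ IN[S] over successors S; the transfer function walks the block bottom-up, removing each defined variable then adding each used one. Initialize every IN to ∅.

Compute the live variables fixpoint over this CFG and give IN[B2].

Answer: {a, c, e, f}

Trace:
Per-block solution:
  B0:   IN={b, c, e, f}   OUT={b, c, e, f}
  B1:   IN={b, c, e, f}   OUT={a, b, c, e, f}
  B2:   IN={a, c, e, f}   OUT={a, c, e, f}
  B3:   IN={a, c, e, f}   OUT={a, c}
  B4:   IN={a, c}   OUT={a, c}
  B5:   IN={a, c}   OUT={b, c}
  B6:   IN={b, c}   OUT={}

Merge at B2: OUT[B2] = IN[B3] ⊔ IN[B4] = {a, c, e, f}
Applying B2's transfer function to that OUT value gives IN[B2] (row B2 above).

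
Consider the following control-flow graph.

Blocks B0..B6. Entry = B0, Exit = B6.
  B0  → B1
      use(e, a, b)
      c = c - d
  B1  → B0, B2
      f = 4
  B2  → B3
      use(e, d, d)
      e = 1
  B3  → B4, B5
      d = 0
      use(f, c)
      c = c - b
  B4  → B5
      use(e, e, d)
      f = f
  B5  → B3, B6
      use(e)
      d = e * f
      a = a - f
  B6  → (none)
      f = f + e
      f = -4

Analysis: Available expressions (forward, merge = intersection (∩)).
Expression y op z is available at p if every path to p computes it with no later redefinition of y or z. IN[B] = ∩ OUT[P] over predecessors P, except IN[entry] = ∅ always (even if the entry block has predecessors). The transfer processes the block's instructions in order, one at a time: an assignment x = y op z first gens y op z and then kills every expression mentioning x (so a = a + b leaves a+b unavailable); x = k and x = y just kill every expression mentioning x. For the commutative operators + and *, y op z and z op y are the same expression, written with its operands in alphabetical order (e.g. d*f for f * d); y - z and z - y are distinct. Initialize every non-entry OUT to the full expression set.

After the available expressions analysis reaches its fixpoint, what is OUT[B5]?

Per-block solution:
  B0: | IN={} | OUT={}
  B1: | IN={} | OUT={}
  B2: | IN={} | OUT={}
  B3: | IN={} | OUT={}
  B4: | IN={} | OUT={}
  B5: | IN={} | OUT={e*f}
  B6: | IN={e*f} | OUT={}

Merge at B5: IN[B5] = OUT[B3] ∩ OUT[B4] = {}
Applying B5's transfer function to that IN value gives OUT[B5] (row B5 above).

Answer: {e*f}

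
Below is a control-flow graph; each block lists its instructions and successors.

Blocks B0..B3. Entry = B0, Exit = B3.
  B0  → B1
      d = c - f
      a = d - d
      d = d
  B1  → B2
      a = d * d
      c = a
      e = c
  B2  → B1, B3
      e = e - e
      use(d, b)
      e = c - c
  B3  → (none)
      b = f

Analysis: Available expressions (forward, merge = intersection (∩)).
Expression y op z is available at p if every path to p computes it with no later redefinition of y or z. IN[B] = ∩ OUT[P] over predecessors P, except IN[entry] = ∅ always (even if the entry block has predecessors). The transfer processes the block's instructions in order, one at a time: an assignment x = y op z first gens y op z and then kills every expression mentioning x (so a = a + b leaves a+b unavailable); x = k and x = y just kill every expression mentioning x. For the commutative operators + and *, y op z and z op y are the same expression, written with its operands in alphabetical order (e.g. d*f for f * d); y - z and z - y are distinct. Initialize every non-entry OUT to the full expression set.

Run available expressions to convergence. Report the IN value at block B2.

Converged values:
  B0:  IN={}  OUT={c-f}
  B1:  IN={}  OUT={d*d}
  B2:  IN={d*d}  OUT={c-c, d*d}
  B3:  IN={c-c, d*d}  OUT={c-c, d*d}

Merge at B2: IN[B2] = OUT[B1] = {d*d}

Answer: {d*d}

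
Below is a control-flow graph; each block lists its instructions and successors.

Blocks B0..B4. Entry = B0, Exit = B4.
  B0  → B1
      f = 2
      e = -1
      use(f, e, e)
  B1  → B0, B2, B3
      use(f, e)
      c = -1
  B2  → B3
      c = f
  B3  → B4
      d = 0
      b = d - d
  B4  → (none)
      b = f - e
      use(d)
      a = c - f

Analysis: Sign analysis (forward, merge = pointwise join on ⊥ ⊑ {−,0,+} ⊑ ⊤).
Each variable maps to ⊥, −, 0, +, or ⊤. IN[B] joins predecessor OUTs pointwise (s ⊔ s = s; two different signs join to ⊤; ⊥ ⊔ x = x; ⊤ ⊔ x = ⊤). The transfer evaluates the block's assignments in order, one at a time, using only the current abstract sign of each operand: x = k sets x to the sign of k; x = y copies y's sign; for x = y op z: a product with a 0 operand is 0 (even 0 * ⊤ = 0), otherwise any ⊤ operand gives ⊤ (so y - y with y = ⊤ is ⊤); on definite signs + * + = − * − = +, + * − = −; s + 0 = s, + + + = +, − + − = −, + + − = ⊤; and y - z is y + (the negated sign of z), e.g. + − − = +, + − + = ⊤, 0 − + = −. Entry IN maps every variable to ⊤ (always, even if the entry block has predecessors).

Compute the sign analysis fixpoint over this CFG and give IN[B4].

Answer: {a: ⊤, b: 0, c: ⊤, d: 0, e: -, f: +}

Derivation:
Converged values:
  B0:  IN=(all ⊤)  OUT={e:-, f:+; rest ⊤}
  B1:  IN={e:-, f:+; rest ⊤}  OUT={c:-, e:-, f:+; rest ⊤}
  B2:  IN={c:-, e:-, f:+; rest ⊤}  OUT={c:+, e:-, f:+; rest ⊤}
  B3:  IN={e:-, f:+; rest ⊤}  OUT={b:0, d:0, e:-, f:+; rest ⊤}
  B4:  IN={b:0, d:0, e:-, f:+; rest ⊤}  OUT={b:+, d:0, e:-, f:+; rest ⊤}

Merge at B4: IN[B4] = OUT[B3] = {a: ⊤, b: 0, c: ⊤, d: 0, e: -, f: +}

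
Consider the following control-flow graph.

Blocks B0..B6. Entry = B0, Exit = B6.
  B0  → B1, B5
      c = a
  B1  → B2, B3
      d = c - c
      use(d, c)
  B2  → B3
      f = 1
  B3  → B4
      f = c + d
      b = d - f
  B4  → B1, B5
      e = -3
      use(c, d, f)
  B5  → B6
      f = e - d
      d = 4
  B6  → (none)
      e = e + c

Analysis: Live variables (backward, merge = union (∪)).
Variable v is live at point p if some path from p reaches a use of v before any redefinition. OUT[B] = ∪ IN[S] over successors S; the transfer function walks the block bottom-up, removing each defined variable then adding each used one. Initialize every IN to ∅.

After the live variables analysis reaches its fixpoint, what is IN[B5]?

Fixpoint table:
  B0: | IN={a, d, e} | OUT={c, d, e}
  B1: | IN={c} | OUT={c, d}
  B2: | IN={c, d} | OUT={c, d}
  B3: | IN={c, d} | OUT={c, d, f}
  B4: | IN={c, d, f} | OUT={c, d, e}
  B5: | IN={c, d, e} | OUT={c, e}
  B6: | IN={c, e} | OUT={}

Merge at B5: OUT[B5] = IN[B6] = {c, e}
Applying B5's transfer function to that OUT value gives IN[B5] (row B5 above).

Answer: {c, d, e}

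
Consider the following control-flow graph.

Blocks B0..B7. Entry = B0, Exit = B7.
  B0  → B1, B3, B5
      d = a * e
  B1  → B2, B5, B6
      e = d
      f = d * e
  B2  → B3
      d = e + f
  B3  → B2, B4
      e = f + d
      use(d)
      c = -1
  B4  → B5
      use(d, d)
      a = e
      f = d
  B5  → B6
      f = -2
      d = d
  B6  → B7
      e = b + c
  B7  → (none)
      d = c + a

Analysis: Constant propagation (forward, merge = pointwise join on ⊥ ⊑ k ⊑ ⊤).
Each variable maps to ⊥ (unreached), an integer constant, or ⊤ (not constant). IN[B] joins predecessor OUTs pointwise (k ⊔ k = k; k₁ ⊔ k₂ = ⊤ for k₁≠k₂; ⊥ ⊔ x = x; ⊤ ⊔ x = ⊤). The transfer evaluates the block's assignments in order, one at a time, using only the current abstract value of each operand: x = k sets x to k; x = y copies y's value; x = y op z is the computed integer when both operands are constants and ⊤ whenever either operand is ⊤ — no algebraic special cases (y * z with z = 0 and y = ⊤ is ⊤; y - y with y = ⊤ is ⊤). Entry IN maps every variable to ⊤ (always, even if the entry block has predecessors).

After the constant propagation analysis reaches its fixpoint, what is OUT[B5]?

Answer: {a: ⊤, b: ⊤, c: ⊤, d: ⊤, e: ⊤, f: -2}

Derivation:
Fixpoint table:
  B0:  IN=(all ⊤)  OUT=(all ⊤)
  B1:  IN=(all ⊤)  OUT=(all ⊤)
  B2:  IN=(all ⊤)  OUT=(all ⊤)
  B3:  IN=(all ⊤)  OUT={c:-1; rest ⊤}
  B4:  IN={c:-1; rest ⊤}  OUT={c:-1; rest ⊤}
  B5:  IN=(all ⊤)  OUT={f:-2; rest ⊤}
  B6:  IN=(all ⊤)  OUT=(all ⊤)
  B7:  IN=(all ⊤)  OUT=(all ⊤)

Merge at B5: IN[B5] = OUT[B0] ⊔ OUT[B1] ⊔ OUT[B4] = {a: ⊤, b: ⊤, c: ⊤, d: ⊤, e: ⊤, f: ⊤}
Applying B5's transfer function to that IN value gives OUT[B5] (row B5 above).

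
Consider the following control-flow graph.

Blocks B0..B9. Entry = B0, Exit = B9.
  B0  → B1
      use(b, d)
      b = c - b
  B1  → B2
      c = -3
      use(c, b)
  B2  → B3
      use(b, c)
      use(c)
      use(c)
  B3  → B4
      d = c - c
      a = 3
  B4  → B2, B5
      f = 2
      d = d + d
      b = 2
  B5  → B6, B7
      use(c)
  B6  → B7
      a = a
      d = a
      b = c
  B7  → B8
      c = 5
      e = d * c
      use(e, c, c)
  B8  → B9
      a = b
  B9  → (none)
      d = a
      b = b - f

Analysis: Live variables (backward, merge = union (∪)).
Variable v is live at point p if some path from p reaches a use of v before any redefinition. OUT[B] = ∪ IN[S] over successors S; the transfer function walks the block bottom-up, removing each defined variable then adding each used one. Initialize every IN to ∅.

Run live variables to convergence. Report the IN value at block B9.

Answer: {a, b, f}

Working:
Converged values:
  B0: | IN={b, c, d} | OUT={b}
  B1: | IN={b} | OUT={b, c}
  B2: | IN={b, c} | OUT={c}
  B3: | IN={c} | OUT={a, c, d}
  B4: | IN={a, c, d} | OUT={a, b, c, d, f}
  B5: | IN={a, b, c, d, f} | OUT={a, b, c, d, f}
  B6: | IN={a, c, f} | OUT={b, d, f}
  B7: | IN={b, d, f} | OUT={b, f}
  B8: | IN={b, f} | OUT={a, b, f}
  B9: | IN={a, b, f} | OUT={}

B9 is the boundary node: OUT[B9] = {}
Applying B9's transfer function to that OUT value gives IN[B9] (row B9 above).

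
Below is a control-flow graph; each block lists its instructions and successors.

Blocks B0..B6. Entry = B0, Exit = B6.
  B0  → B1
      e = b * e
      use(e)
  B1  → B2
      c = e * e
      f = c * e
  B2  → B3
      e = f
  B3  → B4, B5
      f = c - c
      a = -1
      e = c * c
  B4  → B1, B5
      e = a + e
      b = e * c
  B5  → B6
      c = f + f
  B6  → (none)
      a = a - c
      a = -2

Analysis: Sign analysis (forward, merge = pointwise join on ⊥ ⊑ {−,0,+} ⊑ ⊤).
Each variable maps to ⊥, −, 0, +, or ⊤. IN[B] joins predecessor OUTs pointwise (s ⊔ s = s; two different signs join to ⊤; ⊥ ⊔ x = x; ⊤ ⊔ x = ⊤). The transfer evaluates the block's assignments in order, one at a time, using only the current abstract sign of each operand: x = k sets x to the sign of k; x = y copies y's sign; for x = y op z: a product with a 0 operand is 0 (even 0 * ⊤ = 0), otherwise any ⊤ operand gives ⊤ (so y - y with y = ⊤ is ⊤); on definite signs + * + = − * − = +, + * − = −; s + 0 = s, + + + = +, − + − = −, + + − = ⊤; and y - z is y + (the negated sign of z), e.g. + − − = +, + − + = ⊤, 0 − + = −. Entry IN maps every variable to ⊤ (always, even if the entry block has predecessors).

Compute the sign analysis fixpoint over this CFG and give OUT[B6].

Answer: {a: -, b: ⊤, c: ⊤, d: ⊤, e: ⊤, f: ⊤}

Derivation:
Per-block solution:
  B0:   IN=(all ⊤)   OUT=(all ⊤)
  B1:   IN=(all ⊤)   OUT=(all ⊤)
  B2:   IN=(all ⊤)   OUT=(all ⊤)
  B3:   IN=(all ⊤)   OUT={a:-; rest ⊤}
  B4:   IN={a:-; rest ⊤}   OUT={a:-; rest ⊤}
  B5:   IN={a:-; rest ⊤}   OUT={a:-; rest ⊤}
  B6:   IN={a:-; rest ⊤}   OUT={a:-; rest ⊤}

Merge at B6: IN[B6] = OUT[B5] = {a: -, b: ⊤, c: ⊤, d: ⊤, e: ⊤, f: ⊤}
Applying B6's transfer function to that IN value gives OUT[B6] (row B6 above).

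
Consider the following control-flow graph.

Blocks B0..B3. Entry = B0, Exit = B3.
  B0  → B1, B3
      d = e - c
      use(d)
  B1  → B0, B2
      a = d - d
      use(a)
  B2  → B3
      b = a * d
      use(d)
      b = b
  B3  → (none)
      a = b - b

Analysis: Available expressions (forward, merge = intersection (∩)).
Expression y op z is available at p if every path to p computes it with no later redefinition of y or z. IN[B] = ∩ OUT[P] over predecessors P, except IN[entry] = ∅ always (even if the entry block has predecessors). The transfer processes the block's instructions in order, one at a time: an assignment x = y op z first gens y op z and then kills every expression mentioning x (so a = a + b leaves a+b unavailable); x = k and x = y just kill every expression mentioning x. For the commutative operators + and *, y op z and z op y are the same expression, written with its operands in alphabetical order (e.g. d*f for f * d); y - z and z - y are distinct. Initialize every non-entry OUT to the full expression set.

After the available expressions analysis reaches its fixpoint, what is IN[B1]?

Fixpoint table:
  B0:   IN={}   OUT={e-c}
  B1:   IN={e-c}   OUT={d-d, e-c}
  B2:   IN={d-d, e-c}   OUT={a*d, d-d, e-c}
  B3:   IN={e-c}   OUT={b-b, e-c}

Merge at B1: IN[B1] = OUT[B0] = {e-c}

Answer: {e-c}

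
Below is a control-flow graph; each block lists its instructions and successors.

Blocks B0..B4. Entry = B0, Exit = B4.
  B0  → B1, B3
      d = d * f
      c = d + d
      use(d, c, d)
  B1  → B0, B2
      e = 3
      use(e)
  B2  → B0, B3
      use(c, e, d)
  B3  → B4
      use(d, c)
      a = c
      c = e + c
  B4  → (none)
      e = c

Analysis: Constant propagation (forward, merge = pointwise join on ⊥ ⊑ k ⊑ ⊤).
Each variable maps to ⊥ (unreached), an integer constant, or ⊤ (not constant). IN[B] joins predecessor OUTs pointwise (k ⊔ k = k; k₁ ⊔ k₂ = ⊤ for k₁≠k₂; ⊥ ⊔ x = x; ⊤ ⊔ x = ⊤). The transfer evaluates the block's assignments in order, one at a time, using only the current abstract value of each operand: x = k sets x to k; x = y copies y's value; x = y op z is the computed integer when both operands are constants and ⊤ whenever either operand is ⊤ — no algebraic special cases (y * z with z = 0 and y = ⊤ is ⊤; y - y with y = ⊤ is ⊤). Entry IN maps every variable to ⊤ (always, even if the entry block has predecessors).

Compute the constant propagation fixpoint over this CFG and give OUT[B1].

Fixpoint table:
  B0: | IN=(all ⊤) | OUT=(all ⊤)
  B1: | IN=(all ⊤) | OUT={e:3; rest ⊤}
  B2: | IN={e:3; rest ⊤} | OUT={e:3; rest ⊤}
  B3: | IN=(all ⊤) | OUT=(all ⊤)
  B4: | IN=(all ⊤) | OUT=(all ⊤)

Merge at B1: IN[B1] = OUT[B0] = {a: ⊤, b: ⊤, c: ⊤, d: ⊤, e: ⊤, f: ⊤}
Applying B1's transfer function to that IN value gives OUT[B1] (row B1 above).

Answer: {a: ⊤, b: ⊤, c: ⊤, d: ⊤, e: 3, f: ⊤}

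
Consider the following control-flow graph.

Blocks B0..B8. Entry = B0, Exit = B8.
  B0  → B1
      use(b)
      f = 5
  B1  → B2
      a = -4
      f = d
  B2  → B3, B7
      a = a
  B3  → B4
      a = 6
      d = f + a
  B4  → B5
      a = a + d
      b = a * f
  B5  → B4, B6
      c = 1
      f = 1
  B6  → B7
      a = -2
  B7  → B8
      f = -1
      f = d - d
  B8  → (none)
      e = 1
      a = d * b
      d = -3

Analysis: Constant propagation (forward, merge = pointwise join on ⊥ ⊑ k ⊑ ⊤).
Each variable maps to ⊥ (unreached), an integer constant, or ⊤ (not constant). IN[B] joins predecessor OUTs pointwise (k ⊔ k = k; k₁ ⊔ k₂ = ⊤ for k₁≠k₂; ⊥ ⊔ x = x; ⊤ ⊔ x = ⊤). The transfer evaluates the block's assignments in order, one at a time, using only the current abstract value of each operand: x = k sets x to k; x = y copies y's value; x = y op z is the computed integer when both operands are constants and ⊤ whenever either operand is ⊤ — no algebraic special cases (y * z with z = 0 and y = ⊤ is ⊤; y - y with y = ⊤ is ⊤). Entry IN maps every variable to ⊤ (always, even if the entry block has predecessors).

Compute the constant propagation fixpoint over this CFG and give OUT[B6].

Fixpoint table:
  B0: | IN=(all ⊤) | OUT={f:5; rest ⊤}
  B1: | IN={f:5; rest ⊤} | OUT={a:-4; rest ⊤}
  B2: | IN={a:-4; rest ⊤} | OUT={a:-4; rest ⊤}
  B3: | IN={a:-4; rest ⊤} | OUT={a:6; rest ⊤}
  B4: | IN=(all ⊤) | OUT=(all ⊤)
  B5: | IN=(all ⊤) | OUT={c:1, f:1; rest ⊤}
  B6: | IN={c:1, f:1; rest ⊤} | OUT={a:-2, c:1, f:1; rest ⊤}
  B7: | IN=(all ⊤) | OUT=(all ⊤)
  B8: | IN=(all ⊤) | OUT={d:-3, e:1; rest ⊤}

Merge at B6: IN[B6] = OUT[B5] = {a: ⊤, b: ⊤, c: 1, d: ⊤, e: ⊤, f: 1}
Applying B6's transfer function to that IN value gives OUT[B6] (row B6 above).

Answer: {a: -2, b: ⊤, c: 1, d: ⊤, e: ⊤, f: 1}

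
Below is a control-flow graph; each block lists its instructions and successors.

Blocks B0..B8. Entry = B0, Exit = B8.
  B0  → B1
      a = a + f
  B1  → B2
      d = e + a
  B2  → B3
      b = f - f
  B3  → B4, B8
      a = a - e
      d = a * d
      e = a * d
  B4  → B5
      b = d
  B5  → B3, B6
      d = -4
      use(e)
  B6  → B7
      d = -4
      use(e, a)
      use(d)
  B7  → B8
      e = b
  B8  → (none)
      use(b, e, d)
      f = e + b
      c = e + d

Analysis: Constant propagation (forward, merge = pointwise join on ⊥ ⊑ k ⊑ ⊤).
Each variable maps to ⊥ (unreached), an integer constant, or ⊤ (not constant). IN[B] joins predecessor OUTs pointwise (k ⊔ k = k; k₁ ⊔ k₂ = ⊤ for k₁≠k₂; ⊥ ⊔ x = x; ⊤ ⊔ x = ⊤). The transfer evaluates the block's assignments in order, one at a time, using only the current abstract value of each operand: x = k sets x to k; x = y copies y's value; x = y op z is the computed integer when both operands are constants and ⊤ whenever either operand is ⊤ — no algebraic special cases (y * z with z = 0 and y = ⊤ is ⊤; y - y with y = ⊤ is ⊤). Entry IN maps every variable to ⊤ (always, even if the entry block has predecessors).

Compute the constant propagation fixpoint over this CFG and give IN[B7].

Answer: {a: ⊤, b: ⊤, c: ⊤, d: -4, e: ⊤, f: ⊤}

Working:
Per-block solution:
  B0: | IN=(all ⊤) | OUT=(all ⊤)
  B1: | IN=(all ⊤) | OUT=(all ⊤)
  B2: | IN=(all ⊤) | OUT=(all ⊤)
  B3: | IN=(all ⊤) | OUT=(all ⊤)
  B4: | IN=(all ⊤) | OUT=(all ⊤)
  B5: | IN=(all ⊤) | OUT={d:-4; rest ⊤}
  B6: | IN={d:-4; rest ⊤} | OUT={d:-4; rest ⊤}
  B7: | IN={d:-4; rest ⊤} | OUT={d:-4; rest ⊤}
  B8: | IN=(all ⊤) | OUT=(all ⊤)

Merge at B7: IN[B7] = OUT[B6] = {a: ⊤, b: ⊤, c: ⊤, d: -4, e: ⊤, f: ⊤}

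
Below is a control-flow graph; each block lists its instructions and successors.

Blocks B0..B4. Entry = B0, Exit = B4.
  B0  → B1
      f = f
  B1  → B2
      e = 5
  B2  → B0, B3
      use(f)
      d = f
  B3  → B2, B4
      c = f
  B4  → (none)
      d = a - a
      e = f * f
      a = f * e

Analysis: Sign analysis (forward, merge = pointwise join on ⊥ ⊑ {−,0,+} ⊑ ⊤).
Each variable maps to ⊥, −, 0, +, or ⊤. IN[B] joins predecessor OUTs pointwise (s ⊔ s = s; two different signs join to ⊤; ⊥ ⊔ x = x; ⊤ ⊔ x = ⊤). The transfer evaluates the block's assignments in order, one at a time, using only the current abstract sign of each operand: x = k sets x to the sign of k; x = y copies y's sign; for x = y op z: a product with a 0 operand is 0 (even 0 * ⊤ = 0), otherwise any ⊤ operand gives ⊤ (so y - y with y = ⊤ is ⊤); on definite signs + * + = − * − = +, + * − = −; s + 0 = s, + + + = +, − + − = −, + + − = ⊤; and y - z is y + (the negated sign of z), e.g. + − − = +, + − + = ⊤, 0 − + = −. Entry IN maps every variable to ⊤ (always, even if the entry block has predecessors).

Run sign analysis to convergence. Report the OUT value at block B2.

Answer: {a: ⊤, b: ⊤, c: ⊤, d: ⊤, e: +, f: ⊤}

Working:
Fixpoint table:
  B0: | IN=(all ⊤) | OUT=(all ⊤)
  B1: | IN=(all ⊤) | OUT={e:+; rest ⊤}
  B2: | IN={e:+; rest ⊤} | OUT={e:+; rest ⊤}
  B3: | IN={e:+; rest ⊤} | OUT={e:+; rest ⊤}
  B4: | IN={e:+; rest ⊤} | OUT=(all ⊤)

Merge at B2: IN[B2] = OUT[B1] ⊔ OUT[B3] = {a: ⊤, b: ⊤, c: ⊤, d: ⊤, e: +, f: ⊤}
Applying B2's transfer function to that IN value gives OUT[B2] (row B2 above).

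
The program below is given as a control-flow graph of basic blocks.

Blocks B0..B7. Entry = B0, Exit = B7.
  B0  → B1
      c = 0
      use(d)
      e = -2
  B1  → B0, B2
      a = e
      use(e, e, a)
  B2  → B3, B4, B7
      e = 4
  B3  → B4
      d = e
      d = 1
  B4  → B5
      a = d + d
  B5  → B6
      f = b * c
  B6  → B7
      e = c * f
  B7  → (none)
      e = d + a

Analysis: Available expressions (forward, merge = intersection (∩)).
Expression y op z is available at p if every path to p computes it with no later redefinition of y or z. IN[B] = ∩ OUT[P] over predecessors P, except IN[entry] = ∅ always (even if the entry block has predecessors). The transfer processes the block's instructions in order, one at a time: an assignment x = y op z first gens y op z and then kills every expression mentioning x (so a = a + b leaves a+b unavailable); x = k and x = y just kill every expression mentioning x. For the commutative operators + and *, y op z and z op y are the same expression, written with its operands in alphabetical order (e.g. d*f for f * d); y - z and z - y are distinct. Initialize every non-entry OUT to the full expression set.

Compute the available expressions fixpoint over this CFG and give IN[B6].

Answer: {b*c, d+d}

Working:
Converged values:
  B0:  IN={}  OUT={}
  B1:  IN={}  OUT={}
  B2:  IN={}  OUT={}
  B3:  IN={}  OUT={}
  B4:  IN={}  OUT={d+d}
  B5:  IN={d+d}  OUT={b*c, d+d}
  B6:  IN={b*c, d+d}  OUT={b*c, c*f, d+d}
  B7:  IN={}  OUT={a+d}

Merge at B6: IN[B6] = OUT[B5] = {b*c, d+d}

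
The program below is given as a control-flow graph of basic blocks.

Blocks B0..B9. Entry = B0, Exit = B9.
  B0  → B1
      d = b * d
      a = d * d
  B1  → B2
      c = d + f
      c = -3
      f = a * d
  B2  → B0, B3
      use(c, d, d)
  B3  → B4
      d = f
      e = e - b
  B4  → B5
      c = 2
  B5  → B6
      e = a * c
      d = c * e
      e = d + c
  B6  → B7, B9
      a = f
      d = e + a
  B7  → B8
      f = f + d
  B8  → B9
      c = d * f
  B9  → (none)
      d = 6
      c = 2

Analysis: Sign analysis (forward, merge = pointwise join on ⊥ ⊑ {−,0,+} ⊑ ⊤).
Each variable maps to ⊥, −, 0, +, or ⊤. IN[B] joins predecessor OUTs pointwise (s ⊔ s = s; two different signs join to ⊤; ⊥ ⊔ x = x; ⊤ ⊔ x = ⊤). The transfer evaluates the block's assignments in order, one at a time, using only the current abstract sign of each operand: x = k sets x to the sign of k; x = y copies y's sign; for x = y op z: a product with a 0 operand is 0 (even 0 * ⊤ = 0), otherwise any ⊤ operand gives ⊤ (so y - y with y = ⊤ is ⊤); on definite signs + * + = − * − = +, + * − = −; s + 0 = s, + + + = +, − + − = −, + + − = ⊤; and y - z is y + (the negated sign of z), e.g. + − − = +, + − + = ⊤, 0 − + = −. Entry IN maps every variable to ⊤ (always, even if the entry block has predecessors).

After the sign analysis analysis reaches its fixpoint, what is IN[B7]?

Answer: {a: ⊤, b: ⊤, c: +, d: ⊤, e: ⊤, f: ⊤}

Trace:
Per-block solution:
  B0:   IN=(all ⊤)   OUT=(all ⊤)
  B1:   IN=(all ⊤)   OUT={c:-; rest ⊤}
  B2:   IN={c:-; rest ⊤}   OUT={c:-; rest ⊤}
  B3:   IN={c:-; rest ⊤}   OUT={c:-; rest ⊤}
  B4:   IN={c:-; rest ⊤}   OUT={c:+; rest ⊤}
  B5:   IN={c:+; rest ⊤}   OUT={c:+; rest ⊤}
  B6:   IN={c:+; rest ⊤}   OUT={c:+; rest ⊤}
  B7:   IN={c:+; rest ⊤}   OUT={c:+; rest ⊤}
  B8:   IN={c:+; rest ⊤}   OUT=(all ⊤)
  B9:   IN=(all ⊤)   OUT={c:+, d:+; rest ⊤}

Merge at B7: IN[B7] = OUT[B6] = {a: ⊤, b: ⊤, c: +, d: ⊤, e: ⊤, f: ⊤}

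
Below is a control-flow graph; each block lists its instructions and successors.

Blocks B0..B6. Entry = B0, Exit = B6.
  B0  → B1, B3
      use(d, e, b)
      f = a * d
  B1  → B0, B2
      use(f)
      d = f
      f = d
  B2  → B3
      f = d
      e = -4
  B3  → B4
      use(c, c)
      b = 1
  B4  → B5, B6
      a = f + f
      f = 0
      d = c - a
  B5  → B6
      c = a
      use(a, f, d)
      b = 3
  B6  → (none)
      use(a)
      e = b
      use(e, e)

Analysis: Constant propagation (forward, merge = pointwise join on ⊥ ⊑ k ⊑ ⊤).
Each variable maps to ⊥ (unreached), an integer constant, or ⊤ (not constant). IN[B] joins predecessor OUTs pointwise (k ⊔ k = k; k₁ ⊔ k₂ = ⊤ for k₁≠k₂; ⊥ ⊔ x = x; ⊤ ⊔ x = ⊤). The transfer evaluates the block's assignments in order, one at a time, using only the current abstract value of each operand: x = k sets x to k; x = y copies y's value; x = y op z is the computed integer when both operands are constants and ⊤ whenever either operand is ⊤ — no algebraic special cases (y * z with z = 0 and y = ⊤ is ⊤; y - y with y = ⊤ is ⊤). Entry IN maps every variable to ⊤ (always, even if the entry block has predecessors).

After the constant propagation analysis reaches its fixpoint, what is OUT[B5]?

Answer: {a: ⊤, b: 3, c: ⊤, d: ⊤, e: ⊤, f: 0}

Trace:
Converged values:
  B0:  IN=(all ⊤)  OUT=(all ⊤)
  B1:  IN=(all ⊤)  OUT=(all ⊤)
  B2:  IN=(all ⊤)  OUT={e:-4; rest ⊤}
  B3:  IN=(all ⊤)  OUT={b:1; rest ⊤}
  B4:  IN={b:1; rest ⊤}  OUT={b:1, f:0; rest ⊤}
  B5:  IN={b:1, f:0; rest ⊤}  OUT={b:3, f:0; rest ⊤}
  B6:  IN={f:0; rest ⊤}  OUT={f:0; rest ⊤}

Merge at B5: IN[B5] = OUT[B4] = {a: ⊤, b: 1, c: ⊤, d: ⊤, e: ⊤, f: 0}
Applying B5's transfer function to that IN value gives OUT[B5] (row B5 above).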